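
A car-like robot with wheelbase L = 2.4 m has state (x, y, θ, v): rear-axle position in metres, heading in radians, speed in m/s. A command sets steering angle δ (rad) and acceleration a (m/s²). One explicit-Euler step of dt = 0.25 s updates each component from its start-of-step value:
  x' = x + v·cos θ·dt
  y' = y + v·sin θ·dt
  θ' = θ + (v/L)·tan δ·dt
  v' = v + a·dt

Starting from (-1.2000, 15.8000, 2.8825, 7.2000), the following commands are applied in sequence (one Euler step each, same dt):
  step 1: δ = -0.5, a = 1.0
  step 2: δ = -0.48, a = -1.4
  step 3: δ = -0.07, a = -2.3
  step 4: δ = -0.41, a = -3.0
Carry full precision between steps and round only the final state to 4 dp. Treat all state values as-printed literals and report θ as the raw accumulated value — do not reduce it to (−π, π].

after step 1 (δ=-0.5, a=1.0): (-2.939921, 16.261166, 2.472773, 7.450000)
after step 2 (δ=-0.48, a=-1.4): (-4.401153, 17.416029, 2.068757, 7.100000)
after step 3 (δ=-0.07, a=-2.3): (-5.248956, 18.975470, 2.016902, 6.525000)
after step 4 (δ=-0.41, a=-3.0): (-5.952768, 20.447076, 1.721488, 5.775000)

(-5.9528, 20.4471, 1.7215, 5.7750)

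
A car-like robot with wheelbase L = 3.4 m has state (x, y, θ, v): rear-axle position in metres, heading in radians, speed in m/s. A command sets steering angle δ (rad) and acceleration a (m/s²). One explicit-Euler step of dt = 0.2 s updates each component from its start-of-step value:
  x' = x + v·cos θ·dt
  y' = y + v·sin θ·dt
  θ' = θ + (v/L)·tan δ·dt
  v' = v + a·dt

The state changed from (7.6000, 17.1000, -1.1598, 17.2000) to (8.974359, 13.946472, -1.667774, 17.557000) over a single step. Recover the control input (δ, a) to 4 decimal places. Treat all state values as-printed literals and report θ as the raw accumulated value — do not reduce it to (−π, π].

δ = -0.4653, a = 1.7850

a = (v'−v)/dt = (0.357000)/0.2 = 1.7850
Δθ = θ'−θ = -0.507974;  (v·dt/L) = 17.2000·0.2/3.4 = 1.011765
tan δ = Δθ·L/(v·dt) = -0.502067  →  δ = -0.4653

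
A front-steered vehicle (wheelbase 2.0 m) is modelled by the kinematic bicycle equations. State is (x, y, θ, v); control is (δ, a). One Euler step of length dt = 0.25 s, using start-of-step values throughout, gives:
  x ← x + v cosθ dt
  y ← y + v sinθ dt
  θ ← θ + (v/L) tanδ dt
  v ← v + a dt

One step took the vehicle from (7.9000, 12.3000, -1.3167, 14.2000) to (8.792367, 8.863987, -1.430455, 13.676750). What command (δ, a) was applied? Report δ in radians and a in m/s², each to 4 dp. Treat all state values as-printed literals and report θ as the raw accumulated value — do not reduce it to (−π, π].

a = (v'−v)/dt = (-0.523250)/0.25 = -2.0930
Δθ = θ'−θ = -0.113755;  (v·dt/L) = 14.2000·0.25/2.0 = 1.775000
tan δ = Δθ·L/(v·dt) = -0.064087  →  δ = -0.0640

δ = -0.0640, a = -2.0930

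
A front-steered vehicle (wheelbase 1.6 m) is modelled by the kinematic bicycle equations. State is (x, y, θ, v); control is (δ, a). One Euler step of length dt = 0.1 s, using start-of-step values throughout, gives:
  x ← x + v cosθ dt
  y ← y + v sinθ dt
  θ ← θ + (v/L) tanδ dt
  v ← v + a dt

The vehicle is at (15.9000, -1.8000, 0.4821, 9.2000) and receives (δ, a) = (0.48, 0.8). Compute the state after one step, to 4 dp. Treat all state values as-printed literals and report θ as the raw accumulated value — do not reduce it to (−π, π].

x' = 15.9000 + 9.2000·cos(0.4821)·0.1 = 16.7151
y' = -1.8000 + 9.2000·sin(0.4821)·0.1 = -1.3735
θ' = 0.4821 + (9.2000/1.6)·tan(0.48)·0.1 = 0.7815
v' = 9.2000 + 0.8000·0.1 = 9.2800

(16.7151, -1.3735, 0.7815, 9.2800)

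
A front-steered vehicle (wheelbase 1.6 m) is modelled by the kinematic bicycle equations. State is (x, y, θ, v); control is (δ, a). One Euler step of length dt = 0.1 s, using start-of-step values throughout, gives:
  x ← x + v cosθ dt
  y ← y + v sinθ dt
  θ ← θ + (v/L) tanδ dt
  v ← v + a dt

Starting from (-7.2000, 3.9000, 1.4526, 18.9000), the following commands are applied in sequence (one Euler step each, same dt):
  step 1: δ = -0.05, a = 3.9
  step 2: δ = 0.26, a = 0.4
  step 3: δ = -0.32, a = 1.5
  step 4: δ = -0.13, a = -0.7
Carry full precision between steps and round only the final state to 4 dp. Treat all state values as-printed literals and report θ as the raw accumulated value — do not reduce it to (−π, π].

(-6.4181, 11.4728, 1.1547, 19.4100)

after step 1 (δ=-0.05, a=3.9): (-6.977129, 5.776813, 1.393488, 19.290000)
after step 2 (δ=0.26, a=0.4): (-6.636891, 7.675571, 1.714210, 19.330000)
after step 3 (δ=-0.32, a=1.5): (-6.913161, 9.588726, 1.313851, 19.480000)
after step 4 (δ=-0.13, a=-0.7): (-6.418120, 11.472775, 1.154678, 19.410000)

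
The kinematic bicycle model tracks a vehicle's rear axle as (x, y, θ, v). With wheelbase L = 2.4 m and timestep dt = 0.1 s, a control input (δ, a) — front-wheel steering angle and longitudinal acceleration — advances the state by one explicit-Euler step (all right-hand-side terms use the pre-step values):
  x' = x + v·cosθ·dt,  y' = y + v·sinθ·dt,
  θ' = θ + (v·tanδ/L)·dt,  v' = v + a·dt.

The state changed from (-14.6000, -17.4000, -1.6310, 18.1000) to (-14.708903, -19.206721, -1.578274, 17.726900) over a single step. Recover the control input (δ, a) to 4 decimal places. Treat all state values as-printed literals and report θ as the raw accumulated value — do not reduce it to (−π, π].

δ = 0.0698, a = -3.7310

a = (v'−v)/dt = (-0.373100)/0.1 = -3.7310
Δθ = θ'−θ = 0.052726;  (v·dt/L) = 18.1000·0.1/2.4 = 0.754167
tan δ = Δθ·L/(v·dt) = 0.069913  →  δ = 0.0698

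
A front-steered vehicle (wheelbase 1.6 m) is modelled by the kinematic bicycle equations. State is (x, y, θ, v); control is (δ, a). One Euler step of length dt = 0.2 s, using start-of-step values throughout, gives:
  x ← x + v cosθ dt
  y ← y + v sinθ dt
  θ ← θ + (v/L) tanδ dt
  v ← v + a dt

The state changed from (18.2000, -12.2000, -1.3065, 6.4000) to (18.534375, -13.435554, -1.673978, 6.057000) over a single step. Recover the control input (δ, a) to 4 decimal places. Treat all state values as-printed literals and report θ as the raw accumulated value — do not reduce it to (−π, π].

a = (v'−v)/dt = (-0.343000)/0.2 = -1.7150
Δθ = θ'−θ = -0.367478;  (v·dt/L) = 6.4000·0.2/1.6 = 0.800000
tan δ = Δθ·L/(v·dt) = -0.459347  →  δ = -0.4306

δ = -0.4306, a = -1.7150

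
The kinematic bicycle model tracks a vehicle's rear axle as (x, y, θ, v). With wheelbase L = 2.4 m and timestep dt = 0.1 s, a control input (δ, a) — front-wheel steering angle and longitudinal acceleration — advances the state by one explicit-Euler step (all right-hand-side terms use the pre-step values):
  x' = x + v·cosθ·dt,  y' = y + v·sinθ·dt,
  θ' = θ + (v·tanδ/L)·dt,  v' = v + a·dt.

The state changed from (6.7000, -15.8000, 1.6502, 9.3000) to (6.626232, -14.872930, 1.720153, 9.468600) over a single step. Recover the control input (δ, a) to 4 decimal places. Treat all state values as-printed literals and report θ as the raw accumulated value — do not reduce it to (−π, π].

a = (v'−v)/dt = (0.168600)/0.1 = 1.6860
Δθ = θ'−θ = 0.069953;  (v·dt/L) = 9.3000·0.1/2.4 = 0.387500
tan δ = Δθ·L/(v·dt) = 0.180524  →  δ = 0.1786

δ = 0.1786, a = 1.6860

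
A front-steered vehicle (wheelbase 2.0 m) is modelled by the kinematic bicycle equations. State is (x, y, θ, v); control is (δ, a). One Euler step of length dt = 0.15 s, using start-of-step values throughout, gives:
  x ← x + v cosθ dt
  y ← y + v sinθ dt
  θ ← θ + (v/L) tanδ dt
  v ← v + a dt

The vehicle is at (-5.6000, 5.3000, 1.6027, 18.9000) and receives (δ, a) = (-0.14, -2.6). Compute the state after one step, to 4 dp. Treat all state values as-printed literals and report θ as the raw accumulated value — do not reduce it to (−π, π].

(-5.6904, 8.1336, 1.4029, 18.5100)

x' = -5.6000 + 18.9000·cos(1.6027)·0.15 = -5.6904
y' = 5.3000 + 18.9000·sin(1.6027)·0.15 = 8.1336
θ' = 1.6027 + (18.9000/2.0)·tan(-0.14)·0.15 = 1.4029
v' = 18.9000 − 2.6000·0.15 = 18.5100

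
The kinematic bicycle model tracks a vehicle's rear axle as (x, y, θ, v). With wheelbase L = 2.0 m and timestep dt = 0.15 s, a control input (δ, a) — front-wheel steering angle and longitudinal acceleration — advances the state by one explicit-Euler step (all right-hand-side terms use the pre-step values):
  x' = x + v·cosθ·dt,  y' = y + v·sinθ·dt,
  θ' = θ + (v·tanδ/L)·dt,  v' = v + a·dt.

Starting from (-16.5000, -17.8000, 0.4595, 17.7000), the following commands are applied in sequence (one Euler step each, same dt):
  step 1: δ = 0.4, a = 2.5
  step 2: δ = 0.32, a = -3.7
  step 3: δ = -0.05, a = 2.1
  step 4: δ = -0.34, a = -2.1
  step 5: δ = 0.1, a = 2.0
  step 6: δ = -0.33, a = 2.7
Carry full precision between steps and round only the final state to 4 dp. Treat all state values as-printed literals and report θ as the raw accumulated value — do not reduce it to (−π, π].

(-9.1264, -4.6143, 0.6051, 18.2250)

after step 1 (δ=0.4, a=2.5): (-14.120392, -16.622507, 1.020758, 18.075000)
after step 2 (δ=0.32, a=-3.7): (-12.703167, -14.311155, 1.469998, 17.520000)
after step 3 (δ=-0.05, a=2.1): (-12.438717, -11.696494, 1.404243, 17.835000)
after step 4 (δ=-0.34, a=-2.1): (-11.995202, -9.058264, 0.931076, 17.520000)
after step 5 (δ=0.1, a=2.0): (-10.426361, -6.949918, 1.062915, 17.820000)
after step 6 (δ=-0.33, a=2.7): (-9.126410, -4.614312, 0.605131, 18.225000)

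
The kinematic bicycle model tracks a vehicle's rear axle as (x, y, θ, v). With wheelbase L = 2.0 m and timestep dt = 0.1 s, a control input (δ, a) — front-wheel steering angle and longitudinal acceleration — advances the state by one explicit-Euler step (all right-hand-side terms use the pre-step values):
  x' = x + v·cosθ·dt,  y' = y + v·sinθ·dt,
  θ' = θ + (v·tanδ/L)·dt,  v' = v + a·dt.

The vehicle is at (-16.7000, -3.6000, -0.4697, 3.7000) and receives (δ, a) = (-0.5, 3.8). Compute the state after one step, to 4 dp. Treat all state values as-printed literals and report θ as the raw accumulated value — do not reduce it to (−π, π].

(-16.3701, -3.7675, -0.5708, 4.0800)

x' = -16.7000 + 3.7000·cos(-0.4697)·0.1 = -16.3701
y' = -3.6000 + 3.7000·sin(-0.4697)·0.1 = -3.7675
θ' = -0.4697 + (3.7000/2.0)·tan(-0.5)·0.1 = -0.5708
v' = 3.7000 + 3.8000·0.1 = 4.0800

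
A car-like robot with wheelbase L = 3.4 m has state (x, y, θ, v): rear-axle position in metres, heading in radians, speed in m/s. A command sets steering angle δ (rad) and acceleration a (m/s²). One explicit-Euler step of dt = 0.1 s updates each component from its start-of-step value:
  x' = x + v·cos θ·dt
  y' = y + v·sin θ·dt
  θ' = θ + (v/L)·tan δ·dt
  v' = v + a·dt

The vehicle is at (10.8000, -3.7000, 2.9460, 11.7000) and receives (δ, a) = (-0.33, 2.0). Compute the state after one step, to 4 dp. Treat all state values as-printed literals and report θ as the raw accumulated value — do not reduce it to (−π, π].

(9.6523, -3.4726, 2.8281, 11.9000)

x' = 10.8000 + 11.7000·cos(2.9460)·0.1 = 9.6523
y' = -3.7000 + 11.7000·sin(2.9460)·0.1 = -3.4726
θ' = 2.9460 + (11.7000/3.4)·tan(-0.33)·0.1 = 2.8281
v' = 11.7000 + 2.0000·0.1 = 11.9000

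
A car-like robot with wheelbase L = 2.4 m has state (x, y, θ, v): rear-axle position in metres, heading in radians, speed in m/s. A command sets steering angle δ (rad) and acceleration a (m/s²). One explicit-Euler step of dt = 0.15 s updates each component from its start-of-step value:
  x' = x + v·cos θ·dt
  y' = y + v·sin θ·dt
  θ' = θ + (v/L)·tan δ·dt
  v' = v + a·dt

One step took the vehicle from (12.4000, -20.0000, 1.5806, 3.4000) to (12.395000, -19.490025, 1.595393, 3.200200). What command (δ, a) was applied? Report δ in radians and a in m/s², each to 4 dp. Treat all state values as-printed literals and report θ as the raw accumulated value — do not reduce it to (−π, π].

δ = 0.0695, a = -1.3320

a = (v'−v)/dt = (-0.199800)/0.15 = -1.3320
Δθ = θ'−θ = 0.014793;  (v·dt/L) = 3.4000·0.15/2.4 = 0.212500
tan δ = Δθ·L/(v·dt) = 0.069614  →  δ = 0.0695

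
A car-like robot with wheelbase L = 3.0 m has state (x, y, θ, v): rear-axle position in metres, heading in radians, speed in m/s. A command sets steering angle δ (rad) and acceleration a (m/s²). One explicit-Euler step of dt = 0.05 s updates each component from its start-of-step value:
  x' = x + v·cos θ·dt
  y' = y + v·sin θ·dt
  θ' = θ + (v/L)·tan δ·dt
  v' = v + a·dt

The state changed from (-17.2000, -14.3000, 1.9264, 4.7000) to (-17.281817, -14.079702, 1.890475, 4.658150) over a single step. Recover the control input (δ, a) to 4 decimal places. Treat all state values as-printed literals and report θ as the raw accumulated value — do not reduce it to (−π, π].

δ = -0.4300, a = -0.8370

a = (v'−v)/dt = (-0.041850)/0.05 = -0.8370
Δθ = θ'−θ = -0.035925;  (v·dt/L) = 4.7000·0.05/3.0 = 0.078333
tan δ = Δθ·L/(v·dt) = -0.458617  →  δ = -0.4300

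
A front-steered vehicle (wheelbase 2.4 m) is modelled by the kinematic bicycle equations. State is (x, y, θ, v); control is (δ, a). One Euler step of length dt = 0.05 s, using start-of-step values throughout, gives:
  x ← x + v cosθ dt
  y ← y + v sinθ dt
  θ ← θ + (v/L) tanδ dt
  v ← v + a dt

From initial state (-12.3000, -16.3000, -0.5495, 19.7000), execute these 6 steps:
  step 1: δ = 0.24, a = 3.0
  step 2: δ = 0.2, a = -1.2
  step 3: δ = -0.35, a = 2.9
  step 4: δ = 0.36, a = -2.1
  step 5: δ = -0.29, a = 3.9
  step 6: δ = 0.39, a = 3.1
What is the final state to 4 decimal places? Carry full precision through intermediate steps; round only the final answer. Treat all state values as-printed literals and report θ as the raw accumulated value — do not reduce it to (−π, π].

after step 1 (δ=0.24, a=3.0): (-11.460006, -16.814427, -0.449064, 19.850000)
after step 2 (δ=0.2, a=-1.2): (-10.565909, -17.245294, -0.365235, 19.790000)
after step 3 (δ=-0.35, a=2.9): (-9.641676, -17.598712, -0.515733, 19.935000)
after step 4 (δ=0.36, a=-2.1): (-8.774572, -18.090283, -0.359409, 19.830000)
after step 5 (δ=-0.29, a=3.9): (-7.846424, -18.439014, -0.482690, 20.025000)
after step 6 (δ=0.39, a=3.1): (-6.959568, -18.903758, -0.311203, 20.180000)

(-6.9596, -18.9038, -0.3112, 20.1800)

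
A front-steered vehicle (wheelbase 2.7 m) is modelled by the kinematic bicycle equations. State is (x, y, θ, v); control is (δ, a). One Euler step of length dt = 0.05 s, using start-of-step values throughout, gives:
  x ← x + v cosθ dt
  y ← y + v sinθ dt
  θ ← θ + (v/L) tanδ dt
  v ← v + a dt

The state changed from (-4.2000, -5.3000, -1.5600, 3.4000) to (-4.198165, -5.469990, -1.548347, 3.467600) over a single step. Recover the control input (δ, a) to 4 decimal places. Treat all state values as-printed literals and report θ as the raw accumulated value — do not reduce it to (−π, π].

a = (v'−v)/dt = (0.067600)/0.05 = 1.3520
Δθ = θ'−θ = 0.011653;  (v·dt/L) = 3.4000·0.05/2.7 = 0.062963
tan δ = Δθ·L/(v·dt) = 0.185077  →  δ = 0.1830

δ = 0.1830, a = 1.3520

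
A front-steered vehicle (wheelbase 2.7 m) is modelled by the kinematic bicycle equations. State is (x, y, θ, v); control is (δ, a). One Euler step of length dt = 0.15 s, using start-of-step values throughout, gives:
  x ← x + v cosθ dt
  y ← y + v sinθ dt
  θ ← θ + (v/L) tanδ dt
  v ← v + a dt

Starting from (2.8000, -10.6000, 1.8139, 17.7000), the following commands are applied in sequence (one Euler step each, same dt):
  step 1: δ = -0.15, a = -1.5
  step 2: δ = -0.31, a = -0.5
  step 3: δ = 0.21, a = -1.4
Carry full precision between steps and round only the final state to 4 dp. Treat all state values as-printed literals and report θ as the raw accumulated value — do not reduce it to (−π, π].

after step 1 (δ=-0.15, a=-1.5): (2.160899, -8.023069, 1.665284, 17.475000)
after step 2 (δ=-0.31, a=-0.5): (1.913592, -5.413511, 1.354299, 17.400000)
after step 3 (δ=0.21, a=-1.4): (2.474246, -2.864439, 1.560337, 17.190000)

(2.4742, -2.8644, 1.5603, 17.1900)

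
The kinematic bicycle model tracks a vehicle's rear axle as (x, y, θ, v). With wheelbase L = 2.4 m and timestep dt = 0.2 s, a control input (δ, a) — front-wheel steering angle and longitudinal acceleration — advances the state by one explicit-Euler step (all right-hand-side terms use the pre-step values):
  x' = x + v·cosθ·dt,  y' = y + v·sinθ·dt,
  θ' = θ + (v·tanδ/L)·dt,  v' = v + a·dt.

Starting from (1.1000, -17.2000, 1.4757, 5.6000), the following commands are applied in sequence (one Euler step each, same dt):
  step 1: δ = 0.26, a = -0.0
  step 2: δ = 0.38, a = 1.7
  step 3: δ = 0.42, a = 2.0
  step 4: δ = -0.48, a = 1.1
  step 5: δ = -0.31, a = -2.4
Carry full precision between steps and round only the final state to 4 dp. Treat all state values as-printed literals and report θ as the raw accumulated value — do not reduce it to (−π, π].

after step 1 (δ=0.26, a=-0.0): (1.206347, -16.085060, 1.599843, 5.600000)
after step 2 (δ=0.38, a=1.7): (1.173819, -14.965533, 1.786236, 5.940000)
after step 3 (δ=0.42, a=2.0): (0.919852, -13.804996, 2.007289, 6.340000)
after step 4 (δ=-0.48, a=1.1): (0.383788, -12.655884, 1.732233, 6.560000)
after step 5 (δ=-0.31, a=-2.4): (0.172901, -11.360944, 1.557121, 6.080000)

(0.1729, -11.3609, 1.5571, 6.0800)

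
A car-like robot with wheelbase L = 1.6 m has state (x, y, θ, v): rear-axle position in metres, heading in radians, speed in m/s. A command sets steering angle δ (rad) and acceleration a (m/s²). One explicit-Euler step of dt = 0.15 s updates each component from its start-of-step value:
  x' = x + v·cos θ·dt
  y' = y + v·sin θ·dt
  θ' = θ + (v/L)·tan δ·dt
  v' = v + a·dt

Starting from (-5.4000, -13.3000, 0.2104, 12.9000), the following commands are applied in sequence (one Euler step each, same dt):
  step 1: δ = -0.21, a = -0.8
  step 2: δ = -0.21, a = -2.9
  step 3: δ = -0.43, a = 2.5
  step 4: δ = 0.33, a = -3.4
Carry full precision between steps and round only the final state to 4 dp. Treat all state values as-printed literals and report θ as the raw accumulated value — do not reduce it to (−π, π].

(1.4574, -14.9512, -0.4251, 12.2100)

after step 1 (δ=-0.21, a=-0.8): (-3.507672, -12.895873, -0.047369, 12.780000)
after step 2 (δ=-0.21, a=-2.9): (-1.592822, -12.986646, -0.302740, 12.345000)
after step 3 (δ=-0.43, a=2.5): (0.174716, -13.538721, -0.833523, 12.720000)
after step 4 (δ=0.33, a=-3.4): (1.457411, -14.951222, -0.425062, 12.210000)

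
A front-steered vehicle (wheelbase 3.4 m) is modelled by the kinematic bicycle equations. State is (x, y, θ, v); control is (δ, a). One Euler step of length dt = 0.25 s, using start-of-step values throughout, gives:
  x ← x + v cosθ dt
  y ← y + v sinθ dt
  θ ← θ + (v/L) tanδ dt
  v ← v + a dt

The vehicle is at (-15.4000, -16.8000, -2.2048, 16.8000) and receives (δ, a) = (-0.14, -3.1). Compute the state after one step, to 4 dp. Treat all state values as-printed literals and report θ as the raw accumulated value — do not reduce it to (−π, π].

x' = -15.4000 + 16.8000·cos(-2.2048)·0.25 = -17.8880
y' = -16.8000 + 16.8000·sin(-2.2048)·0.25 = -20.1838
θ' = -2.2048 + (16.8000/3.4)·tan(-0.14)·0.25 = -2.3789
v' = 16.8000 − 3.1000·0.25 = 16.0250

(-17.8880, -20.1838, -2.3789, 16.0250)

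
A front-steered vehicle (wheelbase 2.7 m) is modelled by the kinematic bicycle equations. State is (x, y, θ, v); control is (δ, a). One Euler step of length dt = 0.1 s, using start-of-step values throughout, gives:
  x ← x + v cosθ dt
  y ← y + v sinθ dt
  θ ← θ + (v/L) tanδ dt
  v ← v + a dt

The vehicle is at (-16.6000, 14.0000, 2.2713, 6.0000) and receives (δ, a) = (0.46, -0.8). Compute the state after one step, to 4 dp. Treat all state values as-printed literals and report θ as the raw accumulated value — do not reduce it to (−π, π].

x' = -16.6000 + 6.0000·cos(2.2713)·0.1 = -16.9868
y' = 14.0000 + 6.0000·sin(2.2713)·0.1 = 14.4587
θ' = 2.2713 + (6.0000/2.7)·tan(0.46)·0.1 = 2.3814
v' = 6.0000 − 0.8000·0.1 = 5.9200

(-16.9868, 14.4587, 2.3814, 5.9200)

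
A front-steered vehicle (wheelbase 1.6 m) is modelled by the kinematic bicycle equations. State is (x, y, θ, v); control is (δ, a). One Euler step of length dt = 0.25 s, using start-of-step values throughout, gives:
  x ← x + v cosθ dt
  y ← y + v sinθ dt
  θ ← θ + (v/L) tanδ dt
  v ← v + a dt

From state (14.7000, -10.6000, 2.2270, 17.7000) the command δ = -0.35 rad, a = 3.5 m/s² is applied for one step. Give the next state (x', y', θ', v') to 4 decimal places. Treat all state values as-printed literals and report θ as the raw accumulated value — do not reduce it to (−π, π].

x' = 14.7000 + 17.7000·cos(2.2270)·0.25 = 12.0002
y' = -10.6000 + 17.7000·sin(2.2270)·0.25 = -7.0940
θ' = 2.2270 + (17.7000/1.6)·tan(-0.35)·0.25 = 1.2175
v' = 17.7000 + 3.5000·0.25 = 18.5750

(12.0002, -7.0940, 1.2175, 18.5750)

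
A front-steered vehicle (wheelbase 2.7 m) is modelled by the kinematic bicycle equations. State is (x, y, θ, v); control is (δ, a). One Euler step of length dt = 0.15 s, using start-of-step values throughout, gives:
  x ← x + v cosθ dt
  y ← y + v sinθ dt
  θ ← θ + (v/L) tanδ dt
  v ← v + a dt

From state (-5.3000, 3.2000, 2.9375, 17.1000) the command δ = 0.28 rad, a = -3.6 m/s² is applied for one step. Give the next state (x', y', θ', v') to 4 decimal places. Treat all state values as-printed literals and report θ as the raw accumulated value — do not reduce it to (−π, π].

x' = -5.3000 + 17.1000·cos(2.9375)·0.15 = -7.8118
y' = 3.2000 + 17.1000·sin(2.9375)·0.15 = 3.7199
θ' = 2.9375 + (17.1000/2.7)·tan(0.28)·0.15 = 3.2107
v' = 17.1000 − 3.6000·0.15 = 16.5600

(-7.8118, 3.7199, 3.2107, 16.5600)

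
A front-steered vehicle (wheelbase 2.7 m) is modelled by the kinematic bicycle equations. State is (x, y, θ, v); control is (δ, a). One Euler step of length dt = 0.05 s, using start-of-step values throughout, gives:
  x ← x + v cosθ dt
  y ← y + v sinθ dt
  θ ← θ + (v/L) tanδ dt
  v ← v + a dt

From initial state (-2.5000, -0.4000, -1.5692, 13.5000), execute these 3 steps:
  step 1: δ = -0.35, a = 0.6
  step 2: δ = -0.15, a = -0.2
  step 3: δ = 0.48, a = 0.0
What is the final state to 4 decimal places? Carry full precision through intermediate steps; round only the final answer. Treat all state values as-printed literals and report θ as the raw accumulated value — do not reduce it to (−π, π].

after step 1 (δ=-0.35, a=0.6): (-2.498922, -1.074999, -1.660457, 13.530000)
after step 2 (δ=-0.15, a=-0.2): (-2.559497, -1.748782, -1.698325, 13.520000)
after step 3 (δ=0.48, a=0.0): (-2.645473, -2.419292, -1.567979, 13.520000)

(-2.6455, -2.4193, -1.5680, 13.5200)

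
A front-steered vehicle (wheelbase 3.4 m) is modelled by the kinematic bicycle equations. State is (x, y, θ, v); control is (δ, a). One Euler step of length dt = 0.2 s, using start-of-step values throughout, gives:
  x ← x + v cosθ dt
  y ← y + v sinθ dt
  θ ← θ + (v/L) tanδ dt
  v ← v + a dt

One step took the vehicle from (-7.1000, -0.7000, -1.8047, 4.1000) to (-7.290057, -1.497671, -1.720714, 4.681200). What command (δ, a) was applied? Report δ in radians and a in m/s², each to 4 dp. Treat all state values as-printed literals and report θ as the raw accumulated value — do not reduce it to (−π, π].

δ = 0.3351, a = 2.9060

a = (v'−v)/dt = (0.581200)/0.2 = 2.9060
Δθ = θ'−θ = 0.083986;  (v·dt/L) = 4.1000·0.2/3.4 = 0.241176
tan δ = Δθ·L/(v·dt) = 0.348235  →  δ = 0.3351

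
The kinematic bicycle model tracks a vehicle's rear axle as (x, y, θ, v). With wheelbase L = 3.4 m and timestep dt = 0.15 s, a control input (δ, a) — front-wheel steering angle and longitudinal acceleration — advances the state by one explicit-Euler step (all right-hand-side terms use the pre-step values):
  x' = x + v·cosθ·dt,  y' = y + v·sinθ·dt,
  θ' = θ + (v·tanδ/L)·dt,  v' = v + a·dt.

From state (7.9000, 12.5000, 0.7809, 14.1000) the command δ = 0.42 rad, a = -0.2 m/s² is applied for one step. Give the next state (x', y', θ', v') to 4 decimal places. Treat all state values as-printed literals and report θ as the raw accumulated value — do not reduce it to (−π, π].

(9.4022, 13.9888, 1.0587, 14.0700)

x' = 7.9000 + 14.1000·cos(0.7809)·0.15 = 9.4022
y' = 12.5000 + 14.1000·sin(0.7809)·0.15 = 13.9888
θ' = 0.7809 + (14.1000/3.4)·tan(0.42)·0.15 = 1.0587
v' = 14.1000 − 0.2000·0.15 = 14.0700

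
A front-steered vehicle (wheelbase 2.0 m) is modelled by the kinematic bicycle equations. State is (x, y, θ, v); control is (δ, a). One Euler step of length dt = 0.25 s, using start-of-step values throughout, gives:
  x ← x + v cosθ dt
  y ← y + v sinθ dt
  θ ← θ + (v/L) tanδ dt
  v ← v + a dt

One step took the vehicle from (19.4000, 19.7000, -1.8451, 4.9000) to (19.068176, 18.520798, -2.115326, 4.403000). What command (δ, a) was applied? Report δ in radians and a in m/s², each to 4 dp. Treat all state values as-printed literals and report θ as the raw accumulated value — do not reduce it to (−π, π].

a = (v'−v)/dt = (-0.497000)/0.25 = -1.9880
Δθ = θ'−θ = -0.270226;  (v·dt/L) = 4.9000·0.25/2.0 = 0.612500
tan δ = Δθ·L/(v·dt) = -0.441185  →  δ = -0.4155

δ = -0.4155, a = -1.9880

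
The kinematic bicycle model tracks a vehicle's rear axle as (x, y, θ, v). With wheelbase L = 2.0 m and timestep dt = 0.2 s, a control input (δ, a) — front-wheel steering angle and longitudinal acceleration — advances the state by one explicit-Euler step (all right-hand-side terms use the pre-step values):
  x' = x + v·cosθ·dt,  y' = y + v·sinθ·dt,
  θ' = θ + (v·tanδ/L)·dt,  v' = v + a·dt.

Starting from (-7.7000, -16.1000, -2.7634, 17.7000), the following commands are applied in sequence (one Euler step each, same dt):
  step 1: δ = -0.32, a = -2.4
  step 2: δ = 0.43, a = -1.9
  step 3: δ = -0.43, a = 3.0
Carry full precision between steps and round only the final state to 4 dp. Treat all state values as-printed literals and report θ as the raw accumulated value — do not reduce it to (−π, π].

(-17.1740, -18.5443, -3.3325, 17.4400)

after step 1 (δ=-0.32, a=-2.4): (-10.989841, -17.407115, -3.349959, 17.220000)
after step 2 (δ=0.43, a=-1.9): (-14.359347, -16.694682, -2.560214, 16.840000)
after step 3 (δ=-0.43, a=3.0): (-17.174006, -18.544309, -3.332532, 17.440000)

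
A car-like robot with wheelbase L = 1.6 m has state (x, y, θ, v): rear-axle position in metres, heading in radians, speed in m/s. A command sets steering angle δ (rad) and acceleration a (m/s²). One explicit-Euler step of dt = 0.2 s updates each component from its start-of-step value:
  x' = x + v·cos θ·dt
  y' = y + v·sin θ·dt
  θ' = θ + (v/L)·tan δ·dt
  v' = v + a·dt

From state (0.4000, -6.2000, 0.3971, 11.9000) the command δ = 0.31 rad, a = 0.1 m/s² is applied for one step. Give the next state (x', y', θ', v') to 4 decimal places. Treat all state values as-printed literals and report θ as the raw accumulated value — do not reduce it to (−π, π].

(2.5948, -5.2795, 0.8736, 11.9200)

x' = 0.4000 + 11.9000·cos(0.3971)·0.2 = 2.5948
y' = -6.2000 + 11.9000·sin(0.3971)·0.2 = -5.2795
θ' = 0.3971 + (11.9000/1.6)·tan(0.31)·0.2 = 0.8736
v' = 11.9000 + 0.1000·0.2 = 11.9200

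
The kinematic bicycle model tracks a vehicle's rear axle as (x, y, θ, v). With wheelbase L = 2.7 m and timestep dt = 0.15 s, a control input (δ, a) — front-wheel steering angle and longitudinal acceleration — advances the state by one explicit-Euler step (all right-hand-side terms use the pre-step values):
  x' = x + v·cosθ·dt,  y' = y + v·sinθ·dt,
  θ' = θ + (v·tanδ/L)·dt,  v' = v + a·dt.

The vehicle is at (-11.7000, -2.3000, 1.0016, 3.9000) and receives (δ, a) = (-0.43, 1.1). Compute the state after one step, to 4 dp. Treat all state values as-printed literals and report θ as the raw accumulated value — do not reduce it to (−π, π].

(-11.3847, -1.8072, 0.9022, 4.0650)

x' = -11.7000 + 3.9000·cos(1.0016)·0.15 = -11.3847
y' = -2.3000 + 3.9000·sin(1.0016)·0.15 = -1.8072
θ' = 1.0016 + (3.9000/2.7)·tan(-0.43)·0.15 = 0.9022
v' = 3.9000 + 1.1000·0.15 = 4.0650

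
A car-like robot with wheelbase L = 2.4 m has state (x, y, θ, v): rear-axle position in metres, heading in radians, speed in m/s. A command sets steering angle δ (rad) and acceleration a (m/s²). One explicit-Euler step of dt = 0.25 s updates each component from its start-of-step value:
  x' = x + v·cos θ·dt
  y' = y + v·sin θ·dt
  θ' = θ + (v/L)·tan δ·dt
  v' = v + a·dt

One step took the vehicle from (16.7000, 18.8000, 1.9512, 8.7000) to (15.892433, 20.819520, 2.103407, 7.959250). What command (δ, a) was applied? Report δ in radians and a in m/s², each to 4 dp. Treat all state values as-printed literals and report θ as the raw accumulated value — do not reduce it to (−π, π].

a = (v'−v)/dt = (-0.740750)/0.25 = -2.9630
Δθ = θ'−θ = 0.152207;  (v·dt/L) = 8.7000·0.25/2.4 = 0.906250
tan δ = Δθ·L/(v·dt) = 0.167953  →  δ = 0.1664

δ = 0.1664, a = -2.9630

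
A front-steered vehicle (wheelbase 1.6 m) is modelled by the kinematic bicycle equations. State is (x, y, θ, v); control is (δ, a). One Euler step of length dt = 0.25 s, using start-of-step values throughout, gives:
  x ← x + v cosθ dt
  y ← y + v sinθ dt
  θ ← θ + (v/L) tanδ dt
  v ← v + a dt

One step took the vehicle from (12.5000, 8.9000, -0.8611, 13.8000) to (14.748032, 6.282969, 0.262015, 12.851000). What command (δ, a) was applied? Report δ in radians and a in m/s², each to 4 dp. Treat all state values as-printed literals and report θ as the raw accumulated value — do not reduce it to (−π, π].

a = (v'−v)/dt = (-0.949000)/0.25 = -3.7960
Δθ = θ'−θ = 1.123115;  (v·dt/L) = 13.8000·0.25/1.6 = 2.156250
tan δ = Δθ·L/(v·dt) = 0.520865  →  δ = 0.4802

δ = 0.4802, a = -3.7960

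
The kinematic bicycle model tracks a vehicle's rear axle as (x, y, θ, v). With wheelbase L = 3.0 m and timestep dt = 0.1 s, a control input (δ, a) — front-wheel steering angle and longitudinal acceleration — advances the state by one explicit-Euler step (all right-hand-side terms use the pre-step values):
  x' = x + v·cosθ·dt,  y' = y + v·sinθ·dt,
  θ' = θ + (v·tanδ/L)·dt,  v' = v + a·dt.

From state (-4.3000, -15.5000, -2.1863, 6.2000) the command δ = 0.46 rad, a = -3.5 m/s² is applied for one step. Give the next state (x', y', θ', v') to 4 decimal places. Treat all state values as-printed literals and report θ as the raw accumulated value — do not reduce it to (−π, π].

(-4.6580, -16.0062, -2.0839, 5.8500)

x' = -4.3000 + 6.2000·cos(-2.1863)·0.1 = -4.6580
y' = -15.5000 + 6.2000·sin(-2.1863)·0.1 = -16.0062
θ' = -2.1863 + (6.2000/3.0)·tan(0.46)·0.1 = -2.0839
v' = 6.2000 − 3.5000·0.1 = 5.8500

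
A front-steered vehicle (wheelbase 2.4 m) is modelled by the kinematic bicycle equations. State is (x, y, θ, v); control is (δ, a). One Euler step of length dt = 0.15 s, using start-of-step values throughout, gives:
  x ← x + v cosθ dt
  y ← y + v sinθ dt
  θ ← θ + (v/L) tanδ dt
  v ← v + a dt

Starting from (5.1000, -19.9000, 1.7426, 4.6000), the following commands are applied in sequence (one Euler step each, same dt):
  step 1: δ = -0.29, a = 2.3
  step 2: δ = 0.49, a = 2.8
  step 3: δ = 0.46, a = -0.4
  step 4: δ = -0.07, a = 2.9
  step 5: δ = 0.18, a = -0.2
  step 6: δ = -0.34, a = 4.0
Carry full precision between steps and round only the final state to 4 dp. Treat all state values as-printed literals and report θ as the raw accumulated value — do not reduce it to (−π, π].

after step 1 (δ=-0.29, a=2.3): (4.982038, -19.220158, 1.656806, 4.945000)
after step 2 (δ=0.49, a=2.8): (4.918318, -18.481150, 1.821657, 5.365000)
after step 3 (δ=0.46, a=-0.4): (4.718549, -17.701589, 1.987787, 5.305000)
after step 4 (δ=-0.07, a=2.9): (4.396262, -16.974026, 1.964539, 5.740000)
after step 5 (δ=0.18, a=-0.2): (4.065942, -16.178910, 2.029821, 5.710000)
after step 6 (δ=-0.34, a=4.0): (3.686449, -15.411070, 1.903581, 6.310000)

(3.6864, -15.4111, 1.9036, 6.3100)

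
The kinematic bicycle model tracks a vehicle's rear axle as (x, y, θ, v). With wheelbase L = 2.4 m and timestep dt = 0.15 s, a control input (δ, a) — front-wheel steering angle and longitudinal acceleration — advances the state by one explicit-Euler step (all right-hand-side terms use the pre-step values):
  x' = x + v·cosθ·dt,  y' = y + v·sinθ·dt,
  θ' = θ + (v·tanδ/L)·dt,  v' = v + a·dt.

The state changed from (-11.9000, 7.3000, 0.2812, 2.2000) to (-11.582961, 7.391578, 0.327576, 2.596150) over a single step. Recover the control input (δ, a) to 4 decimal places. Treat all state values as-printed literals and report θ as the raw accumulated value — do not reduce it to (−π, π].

δ = 0.3253, a = 2.6410

a = (v'−v)/dt = (0.396150)/0.15 = 2.6410
Δθ = θ'−θ = 0.046376;  (v·dt/L) = 2.2000·0.15/2.4 = 0.137500
tan δ = Δθ·L/(v·dt) = 0.337280  →  δ = 0.3253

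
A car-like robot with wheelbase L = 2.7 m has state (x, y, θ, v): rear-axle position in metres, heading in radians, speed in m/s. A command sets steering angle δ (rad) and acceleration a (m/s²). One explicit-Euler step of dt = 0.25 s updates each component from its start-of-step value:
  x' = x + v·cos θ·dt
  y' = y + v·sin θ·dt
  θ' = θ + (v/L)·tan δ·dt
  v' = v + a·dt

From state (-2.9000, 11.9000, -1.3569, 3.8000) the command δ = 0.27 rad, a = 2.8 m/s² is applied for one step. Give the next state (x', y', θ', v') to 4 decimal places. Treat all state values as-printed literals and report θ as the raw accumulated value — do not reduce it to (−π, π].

x' = -2.9000 + 3.8000·cos(-1.3569)·0.25 = -2.6983
y' = 11.9000 + 3.8000·sin(-1.3569)·0.25 = 10.9716
θ' = -1.3569 + (3.8000/2.7)·tan(0.27)·0.25 = -1.2595
v' = 3.8000 + 2.8000·0.25 = 4.5000

(-2.6983, 10.9716, -1.2595, 4.5000)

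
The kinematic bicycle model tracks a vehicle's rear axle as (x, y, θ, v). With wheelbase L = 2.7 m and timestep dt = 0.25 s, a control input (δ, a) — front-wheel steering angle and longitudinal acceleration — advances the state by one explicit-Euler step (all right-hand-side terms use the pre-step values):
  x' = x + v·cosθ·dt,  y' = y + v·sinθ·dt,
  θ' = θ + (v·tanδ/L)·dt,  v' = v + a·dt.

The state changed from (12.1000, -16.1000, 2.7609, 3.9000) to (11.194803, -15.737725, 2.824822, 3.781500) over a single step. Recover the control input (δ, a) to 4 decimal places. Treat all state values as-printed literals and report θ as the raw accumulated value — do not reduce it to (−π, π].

δ = 0.1752, a = -0.4740

a = (v'−v)/dt = (-0.118500)/0.25 = -0.4740
Δθ = θ'−θ = 0.063922;  (v·dt/L) = 3.9000·0.25/2.7 = 0.361111
tan δ = Δθ·L/(v·dt) = 0.177015  →  δ = 0.1752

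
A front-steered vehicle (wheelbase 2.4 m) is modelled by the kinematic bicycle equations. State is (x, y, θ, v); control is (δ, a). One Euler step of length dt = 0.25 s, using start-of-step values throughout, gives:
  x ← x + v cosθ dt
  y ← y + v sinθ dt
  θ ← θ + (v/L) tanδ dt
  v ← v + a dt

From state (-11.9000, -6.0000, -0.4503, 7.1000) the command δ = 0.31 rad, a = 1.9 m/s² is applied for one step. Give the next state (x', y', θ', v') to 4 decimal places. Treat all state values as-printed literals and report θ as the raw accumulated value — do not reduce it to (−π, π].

x' = -11.9000 + 7.1000·cos(-0.4503)·0.25 = -10.3019
y' = -6.0000 + 7.1000·sin(-0.4503)·0.25 = -6.7725
θ' = -0.4503 + (7.1000/2.4)·tan(0.31)·0.25 = -0.2134
v' = 7.1000 + 1.9000·0.25 = 7.5750

(-10.3019, -6.7725, -0.2134, 7.5750)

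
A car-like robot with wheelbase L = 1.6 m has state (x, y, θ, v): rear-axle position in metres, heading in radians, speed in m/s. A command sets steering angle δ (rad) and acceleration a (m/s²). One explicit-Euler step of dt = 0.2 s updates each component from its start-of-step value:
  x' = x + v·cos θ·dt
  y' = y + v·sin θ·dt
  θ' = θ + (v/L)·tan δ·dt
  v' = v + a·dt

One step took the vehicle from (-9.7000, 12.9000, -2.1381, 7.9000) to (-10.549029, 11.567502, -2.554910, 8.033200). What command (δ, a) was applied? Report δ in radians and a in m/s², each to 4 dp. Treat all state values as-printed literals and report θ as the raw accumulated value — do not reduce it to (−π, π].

δ = -0.3994, a = 0.6660

a = (v'−v)/dt = (0.133200)/0.2 = 0.6660
Δθ = θ'−θ = -0.416810;  (v·dt/L) = 7.9000·0.2/1.6 = 0.987500
tan δ = Δθ·L/(v·dt) = -0.422086  →  δ = -0.3994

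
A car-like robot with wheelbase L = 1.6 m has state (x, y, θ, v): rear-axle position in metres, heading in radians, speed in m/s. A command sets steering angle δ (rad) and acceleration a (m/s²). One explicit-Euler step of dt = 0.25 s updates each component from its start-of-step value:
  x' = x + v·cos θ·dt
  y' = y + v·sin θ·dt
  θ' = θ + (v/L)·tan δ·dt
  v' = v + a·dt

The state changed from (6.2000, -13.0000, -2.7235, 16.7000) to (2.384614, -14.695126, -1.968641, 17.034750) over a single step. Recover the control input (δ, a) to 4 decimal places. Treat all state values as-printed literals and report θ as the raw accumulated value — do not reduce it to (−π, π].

a = (v'−v)/dt = (0.334750)/0.25 = 1.3390
Δθ = θ'−θ = 0.754859;  (v·dt/L) = 16.7000·0.25/1.6 = 2.609375
tan δ = Δθ·L/(v·dt) = 0.289287  →  δ = 0.2816

δ = 0.2816, a = 1.3390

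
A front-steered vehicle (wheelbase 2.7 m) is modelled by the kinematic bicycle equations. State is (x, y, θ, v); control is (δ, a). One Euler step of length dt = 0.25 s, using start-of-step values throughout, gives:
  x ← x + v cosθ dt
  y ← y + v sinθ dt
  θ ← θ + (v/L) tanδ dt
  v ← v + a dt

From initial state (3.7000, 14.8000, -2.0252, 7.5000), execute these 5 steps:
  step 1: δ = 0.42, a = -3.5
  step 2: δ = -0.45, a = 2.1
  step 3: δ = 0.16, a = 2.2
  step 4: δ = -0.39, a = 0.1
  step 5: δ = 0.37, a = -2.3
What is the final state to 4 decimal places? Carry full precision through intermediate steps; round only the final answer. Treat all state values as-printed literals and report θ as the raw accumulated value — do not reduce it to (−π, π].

(0.1131, 6.4766, -1.9202, 7.1500)

after step 1 (δ=0.42, a=-3.5): (2.877013, 13.115270, -1.715080, 6.625000)
after step 2 (δ=-0.45, a=2.1): (2.638871, 11.476229, -2.011399, 7.150000)
after step 3 (δ=0.16, a=2.2): (1.876530, 9.859445, -1.904559, 7.700000)
after step 4 (δ=-0.39, a=0.1): (1.245898, 8.040673, -2.197626, 7.725000)
after step 5 (δ=0.37, a=-2.3): (0.113065, 6.476572, -1.920197, 7.150000)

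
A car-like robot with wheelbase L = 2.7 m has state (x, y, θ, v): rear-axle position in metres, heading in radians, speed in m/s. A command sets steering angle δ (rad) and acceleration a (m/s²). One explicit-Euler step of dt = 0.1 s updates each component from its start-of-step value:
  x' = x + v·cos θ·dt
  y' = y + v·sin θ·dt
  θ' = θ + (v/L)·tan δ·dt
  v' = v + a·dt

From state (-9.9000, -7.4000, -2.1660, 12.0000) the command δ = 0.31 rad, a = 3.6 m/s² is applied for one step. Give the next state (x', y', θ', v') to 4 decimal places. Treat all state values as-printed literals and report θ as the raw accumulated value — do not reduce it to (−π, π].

x' = -9.9000 + 12.0000·cos(-2.1660)·0.1 = -10.5728
y' = -7.4000 + 12.0000·sin(-2.1660)·0.1 = -8.3936
θ' = -2.1660 + (12.0000/2.7)·tan(0.31)·0.1 = -2.0236
v' = 12.0000 + 3.6000·0.1 = 12.3600

(-10.5728, -8.3936, -2.0236, 12.3600)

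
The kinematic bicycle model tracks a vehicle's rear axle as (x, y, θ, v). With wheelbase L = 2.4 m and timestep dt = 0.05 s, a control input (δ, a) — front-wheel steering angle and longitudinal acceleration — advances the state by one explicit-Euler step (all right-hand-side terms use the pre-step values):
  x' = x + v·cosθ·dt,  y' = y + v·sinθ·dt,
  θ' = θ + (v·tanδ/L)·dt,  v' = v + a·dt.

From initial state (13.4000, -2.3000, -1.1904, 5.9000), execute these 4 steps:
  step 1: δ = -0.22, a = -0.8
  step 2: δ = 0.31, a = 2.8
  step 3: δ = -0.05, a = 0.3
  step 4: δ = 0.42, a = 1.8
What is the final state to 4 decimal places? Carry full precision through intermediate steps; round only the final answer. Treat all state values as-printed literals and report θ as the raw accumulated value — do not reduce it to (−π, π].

after step 1 (δ=-0.22, a=-0.8): (13.509530, -2.573913, -1.217887, 5.860000)
after step 2 (δ=0.31, a=2.8): (13.610800, -2.848855, -1.178780, 6.000000)
after step 3 (δ=-0.05, a=0.3): (13.725415, -3.126098, -1.185035, 6.015000)
after step 4 (δ=0.42, a=1.8): (13.838577, -3.404746, -1.129074, 6.105000)

(13.8386, -3.4047, -1.1291, 6.1050)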